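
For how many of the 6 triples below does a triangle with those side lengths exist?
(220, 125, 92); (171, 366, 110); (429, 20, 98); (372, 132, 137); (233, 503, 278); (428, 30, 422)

(92,125,220): 92+125 ≤ 220 → not valid
(110,171,366): 110+171 ≤ 366 → not valid
(20,98,429): 20+98 ≤ 429 → not valid
(132,137,372): 132+137 ≤ 372 → not valid
(233,278,503): 233+278 > 503 → valid
(30,422,428): 30+422 > 428 → valid
2 of the 6 triples form a triangle.

2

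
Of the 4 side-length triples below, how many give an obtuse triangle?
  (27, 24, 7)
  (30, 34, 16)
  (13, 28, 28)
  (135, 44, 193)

1

(27,24,7): 7²+24² = 625 < 729 = 27² → obtuse
(30,34,16): 16²+30² = 1156 = 34² → right
(13,28,28): 13²+28² = 953 > 784 = 28² → acute
(135,44,193): 44+135 ≤ 193, not a triangle
1 of the 4 is obtuse.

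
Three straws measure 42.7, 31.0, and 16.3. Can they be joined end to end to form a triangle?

The longest side is 42.7, and the other two sum to 47.3.
Since 47.3 > 42.7, the triangle inequality holds.

Yes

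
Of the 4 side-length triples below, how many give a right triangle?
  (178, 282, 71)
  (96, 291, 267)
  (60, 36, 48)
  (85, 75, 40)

2

(178,282,71): 71+178 ≤ 282, not a triangle
(96,291,267): 96²+267² = 80505 < 84681 = 291² → obtuse
(60,36,48): 36²+48² = 3600 = 60² → right
(85,75,40): 40²+75² = 7225 = 85² → right
2 of the 4 are right.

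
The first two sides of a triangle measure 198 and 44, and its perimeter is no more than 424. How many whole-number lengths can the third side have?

Triangle inequality: 154 < x < 242. Perimeter ≤ 424 gives x ≤ 424 − 198 − 44 = 182.
So 154 < x ≤ 182; integers 155 through 182: 28 values.

28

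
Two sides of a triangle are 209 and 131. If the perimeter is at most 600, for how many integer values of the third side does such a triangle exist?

Triangle inequality: 78 < x < 340. Perimeter ≤ 600 gives x ≤ 600 − 209 − 131 = 260.
So 78 < x ≤ 260; integers 79 through 260: 182 values.

182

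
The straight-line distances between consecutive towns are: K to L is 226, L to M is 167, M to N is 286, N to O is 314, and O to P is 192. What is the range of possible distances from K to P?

0 ≤ KP ≤ 1185

The maximum is all hops collinear in one direction: 226 + 167 + 286 + 314 + 192 = 1185.
The longest hop is 314; the others sum to 871. Since 314 ≤ 871, the path can fold back on itself completely, so the minimum distance is 0.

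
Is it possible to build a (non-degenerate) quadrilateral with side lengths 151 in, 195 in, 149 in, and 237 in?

A quadrilateral exists iff every side is shorter than the sum of the others — equivalently, the longest side is less than the sum of the rest.
Longest side 237 < 495 (sum of the remaining 3), so yes.

Yes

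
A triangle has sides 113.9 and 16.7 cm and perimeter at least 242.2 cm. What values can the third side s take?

Triangle inequality alone gives 97.2 < s < 130.6.
The perimeter condition gives s ≥ 242.2 − 113.9 − 16.7 = 111.6.
Intersecting the two: 111.6 ≤ s < 130.6.

111.6 ≤ s < 130.6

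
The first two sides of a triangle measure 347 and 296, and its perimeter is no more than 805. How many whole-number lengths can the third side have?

Triangle inequality: 51 < x < 643. Perimeter ≤ 805 gives x ≤ 805 − 347 − 296 = 162.
So 51 < x ≤ 162; integers 52 through 162: 111 values.

111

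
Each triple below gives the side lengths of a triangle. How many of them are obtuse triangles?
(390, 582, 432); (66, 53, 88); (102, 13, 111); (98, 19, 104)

3

(390,582,432): 390²+432² = 338724 = 582² → right
(66,53,88): 53²+66² = 7165 < 7744 = 88² → obtuse
(102,13,111): 13²+102² = 10573 < 12321 = 111² → obtuse
(98,19,104): 19²+98² = 9965 < 10816 = 104² → obtuse
3 of the 4 are obtuse.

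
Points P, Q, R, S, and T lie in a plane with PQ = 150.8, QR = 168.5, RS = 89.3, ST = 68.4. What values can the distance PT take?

0 ≤ PT ≤ 477.0

The maximum is all hops collinear in one direction: 150.8 + 168.5 + 89.3 + 68.4 = 477.0.
The longest hop is 168.5; the others sum to 308.5. Since 168.5 ≤ 308.5, the path can fold back on itself completely, so the minimum distance is 0.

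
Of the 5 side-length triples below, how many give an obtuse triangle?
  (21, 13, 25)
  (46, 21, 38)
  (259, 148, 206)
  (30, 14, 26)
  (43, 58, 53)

4

(21,13,25): 13²+21² = 610 < 625 = 25² → obtuse
(46,21,38): 21²+38² = 1885 < 2116 = 46² → obtuse
(259,148,206): 148²+206² = 64340 < 67081 = 259² → obtuse
(30,14,26): 14²+26² = 872 < 900 = 30² → obtuse
(43,58,53): 43²+53² = 4658 > 3364 = 58² → acute
4 of the 5 are obtuse.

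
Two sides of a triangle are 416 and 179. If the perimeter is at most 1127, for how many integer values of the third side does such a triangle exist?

295

Triangle inequality: 237 < x < 595. Perimeter ≤ 1127 gives x ≤ 1127 − 416 − 179 = 532.
So 237 < x ≤ 532; integers 238 through 532: 295 values.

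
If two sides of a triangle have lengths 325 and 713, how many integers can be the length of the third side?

The third side lies in the open interval (388, 1038).
Integers from 389 to 1037 inclusive: 1037 − 389 + 1 = 649.

649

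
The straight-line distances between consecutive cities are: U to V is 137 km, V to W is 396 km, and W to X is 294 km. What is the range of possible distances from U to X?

The maximum is all hops collinear in one direction: 137 + 396 + 294 = 827.
The longest hop is 396; the others sum to 431. Since 396 ≤ 431, the path can fold back on itself completely, so the minimum distance is 0.

0 ≤ UX ≤ 827 km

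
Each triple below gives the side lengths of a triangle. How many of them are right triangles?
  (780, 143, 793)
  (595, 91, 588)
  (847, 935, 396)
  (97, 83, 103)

3

(780,143,793): 143²+780² = 628849 = 793² → right
(595,91,588): 91²+588² = 354025 = 595² → right
(847,935,396): 396²+847² = 874225 = 935² → right
(97,83,103): 83²+97² = 16298 > 10609 = 103² → acute
3 of the 4 are right.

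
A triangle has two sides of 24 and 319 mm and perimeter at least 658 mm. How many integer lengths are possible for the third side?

Triangle inequality: 295 < x < 343. Perimeter ≥ 658 gives x ≥ 658 − 24 − 319 = 315.
So 315 ≤ x < 343; integers 315 through 342: 28 values.

28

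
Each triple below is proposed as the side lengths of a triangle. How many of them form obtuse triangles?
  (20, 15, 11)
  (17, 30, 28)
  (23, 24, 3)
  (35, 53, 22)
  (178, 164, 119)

(20,15,11): 11²+15² = 346 < 400 = 20² → obtuse
(17,30,28): 17²+28² = 1073 > 900 = 30² → acute
(23,24,3): 3²+23² = 538 < 576 = 24² → obtuse
(35,53,22): 22²+35² = 1709 < 2809 = 53² → obtuse
(178,164,119): 119²+164² = 41057 > 31684 = 178² → acute
3 of the 5 are obtuse.

3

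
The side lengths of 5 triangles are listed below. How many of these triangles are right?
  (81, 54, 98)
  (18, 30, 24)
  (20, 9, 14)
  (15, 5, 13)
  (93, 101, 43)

1

(81,54,98): 54²+81² = 9477 < 9604 = 98² → obtuse
(18,30,24): 18²+24² = 900 = 30² → right
(20,9,14): 9²+14² = 277 < 400 = 20² → obtuse
(15,5,13): 5²+13² = 194 < 225 = 15² → obtuse
(93,101,43): 43²+93² = 10498 > 10201 = 101² → acute
1 of the 5 is right.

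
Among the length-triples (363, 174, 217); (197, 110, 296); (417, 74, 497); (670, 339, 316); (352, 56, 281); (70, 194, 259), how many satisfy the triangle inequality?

(174,217,363): 174+217 > 363 → valid
(110,197,296): 110+197 > 296 → valid
(74,417,497): 74+417 ≤ 497 → not valid
(316,339,670): 316+339 ≤ 670 → not valid
(56,281,352): 56+281 ≤ 352 → not valid
(70,194,259): 70+194 > 259 → valid
3 of the 6 triples form a triangle.

3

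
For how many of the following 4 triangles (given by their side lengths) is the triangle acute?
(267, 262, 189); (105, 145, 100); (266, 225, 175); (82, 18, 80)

(267,262,189): 189²+262² = 104365 > 71289 = 267² → acute
(105,145,100): 100²+105² = 21025 = 145² → right
(266,225,175): 175²+225² = 81250 > 70756 = 266² → acute
(82,18,80): 18²+80² = 6724 = 82² → right
2 of the 4 are acute.

2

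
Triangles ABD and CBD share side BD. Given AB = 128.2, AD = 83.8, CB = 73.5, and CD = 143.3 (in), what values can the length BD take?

69.8 < BD < 212.0

From triangle ABD: |128.2 − 83.8| < BD < 128.2 + 83.8, i.e. 44.4 < BD < 212.0.
From triangle CBD: 69.8 < BD < 216.8.
Both must hold, so BD lies in the intersection.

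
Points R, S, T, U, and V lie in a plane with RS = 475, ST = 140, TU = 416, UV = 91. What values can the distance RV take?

The maximum is all hops collinear in one direction: 475 + 140 + 416 + 91 = 1122.
The longest hop is 475; the others sum to 647. Since 475 ≤ 647, the path can fold back on itself completely, so the minimum distance is 0.

0 ≤ RV ≤ 1122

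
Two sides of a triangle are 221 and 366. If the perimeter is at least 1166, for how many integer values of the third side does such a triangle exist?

Triangle inequality: 145 < x < 587. Perimeter ≥ 1166 gives x ≥ 1166 − 221 − 366 = 579.
So 579 ≤ x < 587; integers 579 through 586: 8 values.

8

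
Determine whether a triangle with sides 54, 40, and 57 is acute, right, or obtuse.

Compare the square of the longest side to the sum of squares of the other two: 40² + 54² = 4516 > 3249 = 57².

acute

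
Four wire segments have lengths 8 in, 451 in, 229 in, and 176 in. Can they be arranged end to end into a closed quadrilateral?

No

For a quadrilateral, each side must be shorter than the sum of the others.
Here the longest side is 451, but the remaining 3 sides sum to only 413.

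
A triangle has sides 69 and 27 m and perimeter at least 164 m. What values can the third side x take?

68 ≤ x < 96

Triangle inequality alone gives 42 < x < 96.
The perimeter condition gives x ≥ 164 − 69 − 27 = 68.
Intersecting the two: 68 ≤ x < 96.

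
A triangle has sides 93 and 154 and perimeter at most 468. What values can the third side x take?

61 < x ≤ 221

Triangle inequality alone gives 61 < x < 247.
The perimeter condition gives x ≤ 468 − 93 − 154 = 221.
Intersecting the two: 61 < x ≤ 221.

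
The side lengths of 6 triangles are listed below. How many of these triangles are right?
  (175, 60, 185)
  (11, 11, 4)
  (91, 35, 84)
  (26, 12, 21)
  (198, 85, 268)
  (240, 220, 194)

2

(175,60,185): 60²+175² = 34225 = 185² → right
(11,11,4): 4²+11² = 137 > 121 = 11² → acute
(91,35,84): 35²+84² = 8281 = 91² → right
(26,12,21): 12²+21² = 585 < 676 = 26² → obtuse
(198,85,268): 85²+198² = 46429 < 71824 = 268² → obtuse
(240,220,194): 194²+220² = 86036 > 57600 = 240² → acute
2 of the 6 are right.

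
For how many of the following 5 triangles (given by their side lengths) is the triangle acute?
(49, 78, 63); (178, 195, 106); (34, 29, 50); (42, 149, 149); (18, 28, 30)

(49,78,63): 49²+63² = 6370 > 6084 = 78² → acute
(178,195,106): 106²+178² = 42920 > 38025 = 195² → acute
(34,29,50): 29²+34² = 1997 < 2500 = 50² → obtuse
(42,149,149): 42²+149² = 23965 > 22201 = 149² → acute
(18,28,30): 18²+28² = 1108 > 900 = 30² → acute
4 of the 5 are acute.

4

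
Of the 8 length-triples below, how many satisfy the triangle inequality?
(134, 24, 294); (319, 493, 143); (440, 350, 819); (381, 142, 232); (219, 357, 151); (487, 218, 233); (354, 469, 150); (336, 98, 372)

3

(24,134,294): 24+134 ≤ 294 → not valid
(143,319,493): 143+319 ≤ 493 → not valid
(350,440,819): 350+440 ≤ 819 → not valid
(142,232,381): 142+232 ≤ 381 → not valid
(151,219,357): 151+219 > 357 → valid
(218,233,487): 218+233 ≤ 487 → not valid
(150,354,469): 150+354 > 469 → valid
(98,336,372): 98+336 > 372 → valid
3 of the 8 triples form a triangle.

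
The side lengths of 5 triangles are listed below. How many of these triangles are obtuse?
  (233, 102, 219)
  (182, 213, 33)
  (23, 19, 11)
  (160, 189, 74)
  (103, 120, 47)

(233,102,219): 102²+219² = 58365 > 54289 = 233² → acute
(182,213,33): 33²+182² = 34213 < 45369 = 213² → obtuse
(23,19,11): 11²+19² = 482 < 529 = 23² → obtuse
(160,189,74): 74²+160² = 31076 < 35721 = 189² → obtuse
(103,120,47): 47²+103² = 12818 < 14400 = 120² → obtuse
4 of the 5 are obtuse.

4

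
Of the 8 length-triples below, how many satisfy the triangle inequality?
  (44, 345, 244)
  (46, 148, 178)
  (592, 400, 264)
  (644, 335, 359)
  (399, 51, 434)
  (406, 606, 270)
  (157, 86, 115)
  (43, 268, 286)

(44,244,345): 44+244 ≤ 345 → not valid
(46,148,178): 46+148 > 178 → valid
(264,400,592): 264+400 > 592 → valid
(335,359,644): 335+359 > 644 → valid
(51,399,434): 51+399 > 434 → valid
(270,406,606): 270+406 > 606 → valid
(86,115,157): 86+115 > 157 → valid
(43,268,286): 43+268 > 286 → valid
7 of the 8 triples form a triangle.

7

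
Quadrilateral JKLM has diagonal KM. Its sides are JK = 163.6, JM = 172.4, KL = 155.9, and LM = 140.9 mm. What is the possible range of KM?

15.0 < KM < 296.8

From triangle JKM: |163.6 − 172.4| < KM < 163.6 + 172.4, i.e. 8.8 < KM < 336.0.
From triangle LKM: 15.0 < KM < 296.8.
Both must hold, so KM lies in the intersection.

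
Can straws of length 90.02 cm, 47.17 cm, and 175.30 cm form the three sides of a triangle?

The longest side is 175.30, but the other two sum to only 137.19.
137.19 < 175.30, so the triangle inequality fails.

No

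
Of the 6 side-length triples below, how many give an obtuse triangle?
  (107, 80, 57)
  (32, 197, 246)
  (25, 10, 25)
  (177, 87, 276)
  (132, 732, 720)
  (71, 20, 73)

(107,80,57): 57²+80² = 9649 < 11449 = 107² → obtuse
(32,197,246): 32+197 ≤ 246, not a triangle
(25,10,25): 10²+25² = 725 > 625 = 25² → acute
(177,87,276): 87+177 ≤ 276, not a triangle
(132,732,720): 132²+720² = 535824 = 732² → right
(71,20,73): 20²+71² = 5441 > 5329 = 73² → acute
1 of the 6 is obtuse.

1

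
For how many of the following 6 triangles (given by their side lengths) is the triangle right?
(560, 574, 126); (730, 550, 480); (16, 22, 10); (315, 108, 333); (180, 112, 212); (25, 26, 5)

4

(560,574,126): 126²+560² = 329476 = 574² → right
(730,550,480): 480²+550² = 532900 = 730² → right
(16,22,10): 10²+16² = 356 < 484 = 22² → obtuse
(315,108,333): 108²+315² = 110889 = 333² → right
(180,112,212): 112²+180² = 44944 = 212² → right
(25,26,5): 5²+25² = 650 < 676 = 26² → obtuse
4 of the 6 are right.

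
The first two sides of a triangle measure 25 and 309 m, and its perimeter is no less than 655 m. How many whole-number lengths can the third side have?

Triangle inequality: 284 < x < 334. Perimeter ≥ 655 gives x ≥ 655 − 25 − 309 = 321.
So 321 ≤ x < 334; integers 321 through 333: 13 values.

13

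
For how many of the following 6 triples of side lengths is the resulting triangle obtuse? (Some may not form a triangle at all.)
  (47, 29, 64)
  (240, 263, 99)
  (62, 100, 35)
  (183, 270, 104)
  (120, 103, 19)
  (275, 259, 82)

(47,29,64): 29²+47² = 3050 < 4096 = 64² → obtuse
(240,263,99): 99²+240² = 67401 < 69169 = 263² → obtuse
(62,100,35): 35+62 ≤ 100, not a triangle
(183,270,104): 104²+183² = 44305 < 72900 = 270² → obtuse
(120,103,19): 19²+103² = 10970 < 14400 = 120² → obtuse
(275,259,82): 82²+259² = 73805 < 75625 = 275² → obtuse
5 of the 6 are obtuse.

5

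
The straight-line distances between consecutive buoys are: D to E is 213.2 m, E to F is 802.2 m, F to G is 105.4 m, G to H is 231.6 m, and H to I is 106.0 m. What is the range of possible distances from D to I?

The maximum is all hops collinear in one direction: 213.2 + 802.2 + 105.4 + 231.6 + 106.0 = 1458.4.
The longest hop is 802.2; the others sum to 656.2. Folding the others back against it leaves at least 802.2 − 656.2 = 146.0.

146.0 ≤ DI ≤ 1458.4 m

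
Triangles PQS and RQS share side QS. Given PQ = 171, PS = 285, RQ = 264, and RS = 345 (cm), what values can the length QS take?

114 < QS < 456

From triangle PQS: |171 − 285| < QS < 171 + 285, i.e. 114 < QS < 456.
From triangle RQS: 81 < QS < 609.
Both must hold, so QS lies in the intersection.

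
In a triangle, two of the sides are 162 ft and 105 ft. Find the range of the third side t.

57 < t < 267

By the triangle inequality, t must be less than 162 + 105 = 267 and greater than |162 − 105| = 57.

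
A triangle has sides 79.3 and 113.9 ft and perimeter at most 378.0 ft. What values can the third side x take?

34.6 < x ≤ 184.8 ft

Triangle inequality alone gives 34.6 < x < 193.2.
The perimeter condition gives x ≤ 378.0 − 79.3 − 113.9 = 184.8.
Intersecting the two: 34.6 < x ≤ 184.8.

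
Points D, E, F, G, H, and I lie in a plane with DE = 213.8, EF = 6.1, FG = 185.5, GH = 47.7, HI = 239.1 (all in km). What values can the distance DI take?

0 ≤ DI ≤ 692.2 km

The maximum is all hops collinear in one direction: 213.8 + 6.1 + 185.5 + 47.7 + 239.1 = 692.2.
The longest hop is 239.1; the others sum to 453.1. Since 239.1 ≤ 453.1, the path can fold back on itself completely, so the minimum distance is 0.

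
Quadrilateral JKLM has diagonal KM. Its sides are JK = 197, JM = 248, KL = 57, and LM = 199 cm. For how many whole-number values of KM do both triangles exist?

113

From triangle JKM: 51 < KM < 445.
From triangle LKM: 142 < KM < 256.
Intersection: 142 < KM < 256, so integers 143 through 255: 113 values.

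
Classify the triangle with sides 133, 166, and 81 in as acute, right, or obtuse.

obtuse

Compare the square of the longest side to the sum of squares of the other two: 81² + 133² = 24250 < 27556 = 166².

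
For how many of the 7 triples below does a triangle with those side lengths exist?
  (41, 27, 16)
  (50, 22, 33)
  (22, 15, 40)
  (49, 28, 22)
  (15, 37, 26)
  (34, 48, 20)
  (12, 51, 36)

5

(16,27,41): 16+27 > 41 → valid
(22,33,50): 22+33 > 50 → valid
(15,22,40): 15+22 ≤ 40 → not valid
(22,28,49): 22+28 > 49 → valid
(15,26,37): 15+26 > 37 → valid
(20,34,48): 20+34 > 48 → valid
(12,36,51): 12+36 ≤ 51 → not valid
5 of the 7 triples form a triangle.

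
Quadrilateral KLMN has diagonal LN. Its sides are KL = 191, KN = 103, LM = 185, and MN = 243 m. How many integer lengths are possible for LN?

205

From triangle KLN: 88 < LN < 294.
From triangle MLN: 58 < LN < 428.
Intersection: 88 < LN < 294, so integers 89 through 293: 205 values.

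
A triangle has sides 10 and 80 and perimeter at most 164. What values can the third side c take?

Triangle inequality alone gives 70 < c < 90.
The perimeter condition gives c ≤ 164 − 10 − 80 = 74.
Intersecting the two: 70 < c ≤ 74.

70 < c ≤ 74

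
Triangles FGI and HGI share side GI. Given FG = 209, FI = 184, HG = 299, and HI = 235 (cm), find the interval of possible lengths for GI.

64 < GI < 393

From triangle FGI: |209 − 184| < GI < 209 + 184, i.e. 25 < GI < 393.
From triangle HGI: 64 < GI < 534.
Both must hold, so GI lies in the intersection.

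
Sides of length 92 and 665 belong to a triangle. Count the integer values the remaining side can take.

183

The third side lies in the open interval (573, 757).
Integers from 574 to 756 inclusive: 756 − 574 + 1 = 183.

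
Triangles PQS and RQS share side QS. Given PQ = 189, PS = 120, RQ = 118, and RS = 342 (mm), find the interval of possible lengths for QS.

From triangle PQS: |189 − 120| < QS < 189 + 120, i.e. 69 < QS < 309.
From triangle RQS: 224 < QS < 460.
Both must hold, so QS lies in the intersection.

224 < QS < 309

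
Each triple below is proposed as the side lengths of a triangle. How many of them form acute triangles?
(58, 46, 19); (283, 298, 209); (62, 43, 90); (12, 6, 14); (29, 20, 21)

(58,46,19): 19²+46² = 2477 < 3364 = 58² → obtuse
(283,298,209): 209²+283² = 123770 > 88804 = 298² → acute
(62,43,90): 43²+62² = 5693 < 8100 = 90² → obtuse
(12,6,14): 6²+12² = 180 < 196 = 14² → obtuse
(29,20,21): 20²+21² = 841 = 29² → right
1 of the 5 is acute.

1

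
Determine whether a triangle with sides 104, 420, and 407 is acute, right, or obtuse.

acute

Compare the square of the longest side to the sum of squares of the other two: 104² + 407² = 176465 > 176400 = 420².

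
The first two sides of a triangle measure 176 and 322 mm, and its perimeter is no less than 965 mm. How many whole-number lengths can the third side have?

Triangle inequality: 146 < x < 498. Perimeter ≥ 965 gives x ≥ 965 − 176 − 322 = 467.
So 467 ≤ x < 498; integers 467 through 497: 31 values.

31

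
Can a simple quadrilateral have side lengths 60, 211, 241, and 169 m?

Yes

A quadrilateral exists iff every side is shorter than the sum of the others — equivalently, the longest side is less than the sum of the rest.
Longest side 241 < 440 (sum of the remaining 3), so yes.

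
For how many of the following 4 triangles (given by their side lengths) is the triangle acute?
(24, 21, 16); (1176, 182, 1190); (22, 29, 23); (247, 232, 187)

3

(24,21,16): 16²+21² = 697 > 576 = 24² → acute
(1176,182,1190): 182²+1176² = 1416100 = 1190² → right
(22,29,23): 22²+23² = 1013 > 841 = 29² → acute
(247,232,187): 187²+232² = 88793 > 61009 = 247² → acute
3 of the 4 are acute.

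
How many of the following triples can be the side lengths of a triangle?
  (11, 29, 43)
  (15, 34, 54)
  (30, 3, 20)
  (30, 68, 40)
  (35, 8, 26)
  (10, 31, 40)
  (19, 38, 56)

3

(11,29,43): 11+29 ≤ 43 → not valid
(15,34,54): 15+34 ≤ 54 → not valid
(3,20,30): 3+20 ≤ 30 → not valid
(30,40,68): 30+40 > 68 → valid
(8,26,35): 8+26 ≤ 35 → not valid
(10,31,40): 10+31 > 40 → valid
(19,38,56): 19+38 > 56 → valid
3 of the 7 triples form a triangle.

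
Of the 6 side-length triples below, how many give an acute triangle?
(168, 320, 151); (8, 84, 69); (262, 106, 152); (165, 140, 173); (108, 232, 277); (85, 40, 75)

(168,320,151): 151+168 ≤ 320, not a triangle
(8,84,69): 8+69 ≤ 84, not a triangle
(262,106,152): 106+152 ≤ 262, not a triangle
(165,140,173): 140²+165² = 46825 > 29929 = 173² → acute
(108,232,277): 108²+232² = 65488 < 76729 = 277² → obtuse
(85,40,75): 40²+75² = 7225 = 85² → right
1 of the 6 is acute.

1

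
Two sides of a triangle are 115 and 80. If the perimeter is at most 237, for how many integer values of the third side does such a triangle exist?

Triangle inequality: 35 < x < 195. Perimeter ≤ 237 gives x ≤ 237 − 115 − 80 = 42.
So 35 < x ≤ 42; integers 36 through 42: 7 values.

7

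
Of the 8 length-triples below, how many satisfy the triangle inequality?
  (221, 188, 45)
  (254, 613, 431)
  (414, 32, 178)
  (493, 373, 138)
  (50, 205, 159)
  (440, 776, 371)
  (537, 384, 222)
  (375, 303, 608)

(45,188,221): 45+188 > 221 → valid
(254,431,613): 254+431 > 613 → valid
(32,178,414): 32+178 ≤ 414 → not valid
(138,373,493): 138+373 > 493 → valid
(50,159,205): 50+159 > 205 → valid
(371,440,776): 371+440 > 776 → valid
(222,384,537): 222+384 > 537 → valid
(303,375,608): 303+375 > 608 → valid
7 of the 8 triples form a triangle.

7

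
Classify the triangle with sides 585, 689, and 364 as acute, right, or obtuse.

Compare the square of the longest side to the sum of squares of the other two: 364² + 585² = 474721 = 689².

right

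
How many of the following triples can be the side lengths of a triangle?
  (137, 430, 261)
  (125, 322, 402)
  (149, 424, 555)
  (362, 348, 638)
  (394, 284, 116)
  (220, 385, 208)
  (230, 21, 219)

(137,261,430): 137+261 ≤ 430 → not valid
(125,322,402): 125+322 > 402 → valid
(149,424,555): 149+424 > 555 → valid
(348,362,638): 348+362 > 638 → valid
(116,284,394): 116+284 > 394 → valid
(208,220,385): 208+220 > 385 → valid
(21,219,230): 21+219 > 230 → valid
6 of the 7 triples form a triangle.

6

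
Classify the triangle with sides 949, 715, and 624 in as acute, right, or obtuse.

Compare the square of the longest side to the sum of squares of the other two: 624² + 715² = 900601 = 949².

right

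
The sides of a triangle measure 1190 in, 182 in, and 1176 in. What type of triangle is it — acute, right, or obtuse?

Compare the square of the longest side to the sum of squares of the other two: 182² + 1176² = 1416100 = 1190².

right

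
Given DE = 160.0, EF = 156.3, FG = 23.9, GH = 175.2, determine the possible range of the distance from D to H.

The maximum is all hops collinear in one direction: 160.0 + 156.3 + 23.9 + 175.2 = 515.4.
The longest hop is 175.2; the others sum to 340.2. Since 175.2 ≤ 340.2, the path can fold back on itself completely, so the minimum distance is 0.

0 ≤ DH ≤ 515.4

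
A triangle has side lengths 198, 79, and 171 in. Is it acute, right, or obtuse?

Compare the square of the longest side to the sum of squares of the other two: 79² + 171² = 35482 < 39204 = 198².

obtuse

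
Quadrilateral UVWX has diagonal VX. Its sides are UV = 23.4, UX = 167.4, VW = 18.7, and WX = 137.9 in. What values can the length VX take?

144.0 < VX < 156.6

From triangle UVX: |23.4 − 167.4| < VX < 23.4 + 167.4, i.e. 144.0 < VX < 190.8.
From triangle WVX: 119.2 < VX < 156.6.
Both must hold, so VX lies in the intersection.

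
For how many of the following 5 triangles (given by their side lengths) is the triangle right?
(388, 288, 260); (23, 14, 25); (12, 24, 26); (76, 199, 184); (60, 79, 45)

(388,288,260): 260²+288² = 150544 = 388² → right
(23,14,25): 14²+23² = 725 > 625 = 25² → acute
(12,24,26): 12²+24² = 720 > 676 = 26² → acute
(76,199,184): 76²+184² = 39632 > 39601 = 199² → acute
(60,79,45): 45²+60² = 5625 < 6241 = 79² → obtuse
1 of the 5 is right.

1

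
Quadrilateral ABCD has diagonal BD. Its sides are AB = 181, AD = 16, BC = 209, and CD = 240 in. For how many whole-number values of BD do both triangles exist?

From triangle ABD: 165 < BD < 197.
From triangle CBD: 31 < BD < 449.
Intersection: 165 < BD < 197, so integers 166 through 196: 31 values.

31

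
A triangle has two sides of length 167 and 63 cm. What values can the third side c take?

104 < c < 230

By the triangle inequality, c must be less than 167 + 63 = 230 and greater than |167 − 63| = 104.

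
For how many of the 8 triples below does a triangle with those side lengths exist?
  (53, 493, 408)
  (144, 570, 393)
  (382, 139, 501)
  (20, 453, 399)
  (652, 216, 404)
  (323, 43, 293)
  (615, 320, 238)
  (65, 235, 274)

(53,408,493): 53+408 ≤ 493 → not valid
(144,393,570): 144+393 ≤ 570 → not valid
(139,382,501): 139+382 > 501 → valid
(20,399,453): 20+399 ≤ 453 → not valid
(216,404,652): 216+404 ≤ 652 → not valid
(43,293,323): 43+293 > 323 → valid
(238,320,615): 238+320 ≤ 615 → not valid
(65,235,274): 65+235 > 274 → valid
3 of the 8 triples form a triangle.

3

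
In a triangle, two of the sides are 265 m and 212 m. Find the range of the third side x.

53 < x < 477 (m)

By the triangle inequality, x must be less than 265 + 212 = 477 and greater than |265 − 212| = 53.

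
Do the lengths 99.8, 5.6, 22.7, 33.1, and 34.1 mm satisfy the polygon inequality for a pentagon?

For a pentagon, each side must be shorter than the sum of the others.
Here the longest side is 99.8, but the remaining 4 sides sum to only 95.5.

No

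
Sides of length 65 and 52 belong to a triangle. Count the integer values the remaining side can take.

103

The third side lies in the open interval (13, 117).
Integers from 14 to 116 inclusive: 116 − 14 + 1 = 103.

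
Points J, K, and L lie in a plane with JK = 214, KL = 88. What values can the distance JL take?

By the triangle inequality, |214 − 88| ≤ JL ≤ 214 + 88.

126 ≤ JL ≤ 302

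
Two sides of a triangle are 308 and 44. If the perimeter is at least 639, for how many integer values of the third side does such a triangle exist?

65

Triangle inequality: 264 < x < 352. Perimeter ≥ 639 gives x ≥ 639 − 308 − 44 = 287.
So 287 ≤ x < 352; integers 287 through 351: 65 values.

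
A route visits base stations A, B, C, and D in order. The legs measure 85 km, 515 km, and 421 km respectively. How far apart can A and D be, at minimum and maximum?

The maximum is all hops collinear in one direction: 85 + 515 + 421 = 1021.
The longest hop is 515; the others sum to 506. Folding the others back against it leaves at least 515 − 506 = 9.

9 ≤ AD ≤ 1021 km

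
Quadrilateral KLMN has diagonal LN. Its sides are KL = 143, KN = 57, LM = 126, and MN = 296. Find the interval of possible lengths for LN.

From triangle KLN: |143 − 57| < LN < 143 + 57, i.e. 86 < LN < 200.
From triangle MLN: 170 < LN < 422.
Both must hold, so LN lies in the intersection.

170 < LN < 200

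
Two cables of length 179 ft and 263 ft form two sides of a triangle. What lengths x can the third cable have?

By the triangle inequality, x must be less than 179 + 263 = 442 and greater than |179 − 263| = 84.

84 < x < 442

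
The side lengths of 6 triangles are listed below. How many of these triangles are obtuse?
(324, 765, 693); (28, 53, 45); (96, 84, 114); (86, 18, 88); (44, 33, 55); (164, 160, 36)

1

(324,765,693): 324²+693² = 585225 = 765² → right
(28,53,45): 28²+45² = 2809 = 53² → right
(96,84,114): 84²+96² = 16272 > 12996 = 114² → acute
(86,18,88): 18²+86² = 7720 < 7744 = 88² → obtuse
(44,33,55): 33²+44² = 3025 = 55² → right
(164,160,36): 36²+160² = 26896 = 164² → right
1 of the 6 is obtuse.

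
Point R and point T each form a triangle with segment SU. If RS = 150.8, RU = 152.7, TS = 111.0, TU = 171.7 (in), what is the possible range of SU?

60.7 < SU < 282.7

From triangle RSU: |150.8 − 152.7| < SU < 150.8 + 152.7, i.e. 1.9 < SU < 303.5.
From triangle TSU: 60.7 < SU < 282.7.
Both must hold, so SU lies in the intersection.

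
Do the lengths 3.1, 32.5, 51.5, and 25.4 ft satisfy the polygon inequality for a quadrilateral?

A quadrilateral exists iff every side is shorter than the sum of the others — equivalently, the longest side is less than the sum of the rest.
Longest side 51.5 < 61.0 (sum of the remaining 3), so yes.

Yes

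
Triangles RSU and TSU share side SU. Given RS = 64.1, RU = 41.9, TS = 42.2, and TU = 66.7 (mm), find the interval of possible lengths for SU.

24.5 < SU < 106.0

From triangle RSU: |64.1 − 41.9| < SU < 64.1 + 41.9, i.e. 22.2 < SU < 106.0.
From triangle TSU: 24.5 < SU < 108.9.
Both must hold, so SU lies in the intersection.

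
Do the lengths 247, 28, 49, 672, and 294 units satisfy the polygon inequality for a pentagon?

For a pentagon, each side must be shorter than the sum of the others.
Here the longest side is 672, but the remaining 4 sides sum to only 618.

No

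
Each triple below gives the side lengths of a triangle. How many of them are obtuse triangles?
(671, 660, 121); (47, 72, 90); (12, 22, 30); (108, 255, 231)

(671,660,121): 121²+660² = 450241 = 671² → right
(47,72,90): 47²+72² = 7393 < 8100 = 90² → obtuse
(12,22,30): 12²+22² = 628 < 900 = 30² → obtuse
(108,255,231): 108²+231² = 65025 = 255² → right
2 of the 4 are obtuse.

2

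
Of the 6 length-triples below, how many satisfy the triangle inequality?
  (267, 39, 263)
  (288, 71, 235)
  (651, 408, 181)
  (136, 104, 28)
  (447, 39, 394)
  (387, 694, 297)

(39,263,267): 39+263 > 267 → valid
(71,235,288): 71+235 > 288 → valid
(181,408,651): 181+408 ≤ 651 → not valid
(28,104,136): 28+104 ≤ 136 → not valid
(39,394,447): 39+394 ≤ 447 → not valid
(297,387,694): 297+387 ≤ 694 → not valid
2 of the 6 triples form a triangle.

2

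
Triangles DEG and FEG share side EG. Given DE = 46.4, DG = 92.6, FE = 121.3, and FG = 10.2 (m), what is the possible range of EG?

From triangle DEG: |46.4 − 92.6| < EG < 46.4 + 92.6, i.e. 46.2 < EG < 139.0.
From triangle FEG: 111.1 < EG < 131.5.
Both must hold, so EG lies in the intersection.

111.1 < EG < 131.5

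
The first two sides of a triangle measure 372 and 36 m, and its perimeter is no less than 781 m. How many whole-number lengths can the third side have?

Triangle inequality: 336 < x < 408. Perimeter ≥ 781 gives x ≥ 781 − 372 − 36 = 373.
So 373 ≤ x < 408; integers 373 through 407: 35 values.

35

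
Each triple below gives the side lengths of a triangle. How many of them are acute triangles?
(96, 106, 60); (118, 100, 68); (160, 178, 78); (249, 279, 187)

3

(96,106,60): 60²+96² = 12816 > 11236 = 106² → acute
(118,100,68): 68²+100² = 14624 > 13924 = 118² → acute
(160,178,78): 78²+160² = 31684 = 178² → right
(249,279,187): 187²+249² = 96970 > 77841 = 279² → acute
3 of the 4 are acute.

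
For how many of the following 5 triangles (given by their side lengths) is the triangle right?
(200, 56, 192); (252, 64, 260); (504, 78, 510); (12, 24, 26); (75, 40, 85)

4

(200,56,192): 56²+192² = 40000 = 200² → right
(252,64,260): 64²+252² = 67600 = 260² → right
(504,78,510): 78²+504² = 260100 = 510² → right
(12,24,26): 12²+24² = 720 > 676 = 26² → acute
(75,40,85): 40²+75² = 7225 = 85² → right
4 of the 5 are right.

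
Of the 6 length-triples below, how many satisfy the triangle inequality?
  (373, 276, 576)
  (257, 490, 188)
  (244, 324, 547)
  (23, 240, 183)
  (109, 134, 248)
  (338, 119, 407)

(276,373,576): 276+373 > 576 → valid
(188,257,490): 188+257 ≤ 490 → not valid
(244,324,547): 244+324 > 547 → valid
(23,183,240): 23+183 ≤ 240 → not valid
(109,134,248): 109+134 ≤ 248 → not valid
(119,338,407): 119+338 > 407 → valid
3 of the 6 triples form a triangle.

3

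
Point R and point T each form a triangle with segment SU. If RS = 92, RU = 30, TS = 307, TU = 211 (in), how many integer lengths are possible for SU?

25

From triangle RSU: 62 < SU < 122.
From triangle TSU: 96 < SU < 518.
Intersection: 96 < SU < 122, so integers 97 through 121: 25 values.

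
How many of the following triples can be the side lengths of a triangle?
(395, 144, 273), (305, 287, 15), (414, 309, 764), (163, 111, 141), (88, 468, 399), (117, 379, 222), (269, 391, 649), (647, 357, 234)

4

(144,273,395): 144+273 > 395 → valid
(15,287,305): 15+287 ≤ 305 → not valid
(309,414,764): 309+414 ≤ 764 → not valid
(111,141,163): 111+141 > 163 → valid
(88,399,468): 88+399 > 468 → valid
(117,222,379): 117+222 ≤ 379 → not valid
(269,391,649): 269+391 > 649 → valid
(234,357,647): 234+357 ≤ 647 → not valid
4 of the 8 triples form a triangle.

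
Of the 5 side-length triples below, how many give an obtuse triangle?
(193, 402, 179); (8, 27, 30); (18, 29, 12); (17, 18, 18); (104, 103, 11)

3

(193,402,179): 179+193 ≤ 402, not a triangle
(8,27,30): 8²+27² = 793 < 900 = 30² → obtuse
(18,29,12): 12²+18² = 468 < 841 = 29² → obtuse
(17,18,18): 17²+18² = 613 > 324 = 18² → acute
(104,103,11): 11²+103² = 10730 < 10816 = 104² → obtuse
3 of the 5 are obtuse.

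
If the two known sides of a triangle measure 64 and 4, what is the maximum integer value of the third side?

67

The third side must be strictly less than 64 + 4 = 68.
The largest integer below 68 is 67.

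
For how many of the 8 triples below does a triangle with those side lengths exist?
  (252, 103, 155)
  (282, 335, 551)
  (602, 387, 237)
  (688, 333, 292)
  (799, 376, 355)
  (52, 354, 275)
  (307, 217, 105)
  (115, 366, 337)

(103,155,252): 103+155 > 252 → valid
(282,335,551): 282+335 > 551 → valid
(237,387,602): 237+387 > 602 → valid
(292,333,688): 292+333 ≤ 688 → not valid
(355,376,799): 355+376 ≤ 799 → not valid
(52,275,354): 52+275 ≤ 354 → not valid
(105,217,307): 105+217 > 307 → valid
(115,337,366): 115+337 > 366 → valid
5 of the 8 triples form a triangle.

5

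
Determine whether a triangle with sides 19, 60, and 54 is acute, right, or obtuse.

Compare the square of the longest side to the sum of squares of the other two: 19² + 54² = 3277 < 3600 = 60².

obtuse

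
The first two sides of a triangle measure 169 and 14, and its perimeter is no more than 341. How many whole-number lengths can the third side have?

Triangle inequality: 155 < x < 183. Perimeter ≤ 341 gives x ≤ 341 − 169 − 14 = 158.
So 155 < x ≤ 158; integers 156 through 158: 3 values.

3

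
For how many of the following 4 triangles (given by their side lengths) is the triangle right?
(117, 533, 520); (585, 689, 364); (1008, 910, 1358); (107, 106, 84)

3

(117,533,520): 117²+520² = 284089 = 533² → right
(585,689,364): 364²+585² = 474721 = 689² → right
(1008,910,1358): 910²+1008² = 1844164 = 1358² → right
(107,106,84): 84²+106² = 18292 > 11449 = 107² → acute
3 of the 4 are right.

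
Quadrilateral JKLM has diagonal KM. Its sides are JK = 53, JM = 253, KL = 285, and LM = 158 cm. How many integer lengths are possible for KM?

From triangle JKM: 200 < KM < 306.
From triangle LKM: 127 < KM < 443.
Intersection: 200 < KM < 306, so integers 201 through 305: 105 values.

105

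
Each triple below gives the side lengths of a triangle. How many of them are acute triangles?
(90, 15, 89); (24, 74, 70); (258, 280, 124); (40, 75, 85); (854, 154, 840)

(90,15,89): 15²+89² = 8146 > 8100 = 90² → acute
(24,74,70): 24²+70² = 5476 = 74² → right
(258,280,124): 124²+258² = 81940 > 78400 = 280² → acute
(40,75,85): 40²+75² = 7225 = 85² → right
(854,154,840): 154²+840² = 729316 = 854² → right
2 of the 5 are acute.

2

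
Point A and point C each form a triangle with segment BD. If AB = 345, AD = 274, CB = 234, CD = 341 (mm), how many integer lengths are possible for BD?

467

From triangle ABD: 71 < BD < 619.
From triangle CBD: 107 < BD < 575.
Intersection: 107 < BD < 575, so integers 108 through 574: 467 values.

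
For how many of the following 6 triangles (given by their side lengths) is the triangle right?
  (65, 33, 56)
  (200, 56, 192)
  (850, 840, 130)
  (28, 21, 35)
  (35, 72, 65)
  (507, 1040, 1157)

5

(65,33,56): 33²+56² = 4225 = 65² → right
(200,56,192): 56²+192² = 40000 = 200² → right
(850,840,130): 130²+840² = 722500 = 850² → right
(28,21,35): 21²+28² = 1225 = 35² → right
(35,72,65): 35²+65² = 5450 > 5184 = 72² → acute
(507,1040,1157): 507²+1040² = 1338649 = 1157² → right
5 of the 6 are right.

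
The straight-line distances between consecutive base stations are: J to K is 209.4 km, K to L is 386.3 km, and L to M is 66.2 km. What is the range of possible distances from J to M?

The maximum is all hops collinear in one direction: 209.4 + 386.3 + 66.2 = 661.9.
The longest hop is 386.3; the others sum to 275.6. Folding the others back against it leaves at least 386.3 − 275.6 = 110.7.

110.7 ≤ JM ≤ 661.9 km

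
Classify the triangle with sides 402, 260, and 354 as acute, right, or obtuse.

acute

Compare the square of the longest side to the sum of squares of the other two: 260² + 354² = 192916 > 161604 = 402².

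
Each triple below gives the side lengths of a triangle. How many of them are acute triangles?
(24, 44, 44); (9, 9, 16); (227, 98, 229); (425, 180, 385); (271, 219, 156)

2

(24,44,44): 24²+44² = 2512 > 1936 = 44² → acute
(9,9,16): 9²+9² = 162 < 256 = 16² → obtuse
(227,98,229): 98²+227² = 61133 > 52441 = 229² → acute
(425,180,385): 180²+385² = 180625 = 425² → right
(271,219,156): 156²+219² = 72297 < 73441 = 271² → obtuse
2 of the 5 are acute.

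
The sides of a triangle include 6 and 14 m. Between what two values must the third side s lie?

8 < s < 20 (m)

By the triangle inequality, s must be less than 6 + 14 = 20 and greater than |6 − 14| = 8.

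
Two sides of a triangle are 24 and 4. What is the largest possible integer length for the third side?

27

The third side must be strictly less than 24 + 4 = 28.
The largest integer below 28 is 27.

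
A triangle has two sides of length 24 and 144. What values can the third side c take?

120 < c < 168

By the triangle inequality, c must be less than 24 + 144 = 168 and greater than |24 − 144| = 120.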